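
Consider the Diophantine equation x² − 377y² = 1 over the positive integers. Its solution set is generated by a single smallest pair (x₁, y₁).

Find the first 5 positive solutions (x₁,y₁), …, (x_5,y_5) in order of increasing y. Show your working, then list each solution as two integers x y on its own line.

d=377: √d = [19; 2,2,2,38] (ℓ=4, even), read p_3/q_3
i=0: a=19 ⇒ p=19, q=1
…
i=2: a=2 ⇒ p=97, q=5
i=3: a=2 ⇒ p=233, q=12
→ (233, 12).  Check: 233²=54289, 377·12²=54288, difference 1.
k=2:  x_2 = 233·233+377·12·12 = 108577,  y_2 = 233·12+12·233 = 5592
k=3:  x_3 = 233·108577+377·12·5592 = 50596649,  y_3 = 233·5592+12·108577 = 2605860
k=4:  x_4 = 233·50596649+377·12·2605860 = 23577929857,  y_4 = 233·2605860+12·50596649 = 1214325168
k=5:  x_5 = 233·23577929857+377·12·1214325168 = 10987264716713,  y_5 = 233·1214325168+12·23577929857 = 565872922428

233 12
108577 5592
50596649 2605860
23577929857 1214325168
10987264716713 565872922428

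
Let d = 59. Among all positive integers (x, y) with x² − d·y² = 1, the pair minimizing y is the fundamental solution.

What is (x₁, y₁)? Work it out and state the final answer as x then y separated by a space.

530 69

[7; 1,2,7,2,1,14] for √59; ℓ=6 ⇒ convergent index 5
k=0  a_k=7  p_k/q_k = 7/1
k=1  a_k=1  p_k/q_k = 8/1
k=2  a_k=2  p_k/q_k = 23/3
…
k=4  a_k=2  p_k/q_k = 361/47
k=5  a_k=1  p_k/q_k = 530/69
→ (530, 69).  Check: 530²=280900, 59·69²=280899, difference 1.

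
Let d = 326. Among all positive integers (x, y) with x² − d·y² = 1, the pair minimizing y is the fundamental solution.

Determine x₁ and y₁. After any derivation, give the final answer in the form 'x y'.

325 18

√326 → a₀=18, period (18,36); ℓ=2 even so k=1
step 0: (18, 1)  from 18·(1,0) + (0,1)
step 1: (325, 18)  from 18·(18,1) + (1,0)
fundamental: x₁=325, y₁=18  (since 105625 − 326·324 = 1)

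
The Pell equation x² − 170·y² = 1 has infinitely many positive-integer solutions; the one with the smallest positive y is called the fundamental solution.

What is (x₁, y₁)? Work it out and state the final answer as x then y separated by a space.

339 26

√170 → a₀=13, period (26); ℓ=1 odd so k=1
step 0: (13, 1)  from 13·(1,0) + (0,1)
step 1: (339, 26)  from 26·(13,1) + (1,0)
fundamental: x₁=339, y₁=26  (since 114921 − 170·676 = 1)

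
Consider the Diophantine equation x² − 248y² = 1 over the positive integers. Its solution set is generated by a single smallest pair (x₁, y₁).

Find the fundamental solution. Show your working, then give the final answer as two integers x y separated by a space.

√248 → a₀=15, period (1,2,1,30); ℓ=4 even so k=3
k=0  a_k=15  p_k/q_k = 15/1
…
k=2  a_k=2  p_k/q_k = 47/3
k=3  a_k=1  p_k/q_k = 63/4
fundamental: x₁=63, y₁=4  (since 3969 − 248·16 = 1)

63 4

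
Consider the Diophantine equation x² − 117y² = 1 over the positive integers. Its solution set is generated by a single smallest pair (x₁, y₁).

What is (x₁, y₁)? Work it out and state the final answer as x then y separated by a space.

649 60

[10; 1,4,2,4,1,20] for √117; ℓ=6 ⇒ convergent index 5
a_0=10:  p_0=10·1+0=10,  q_0=10·0+1=1
…
a_4=4:  p_4=4·119+54=530,  q_4=4·11+5=49
a_5=1:  p_5=1·530+119=649,  q_5=1·49+11=60
(x₁, y₁) = (649, 60);  649² − 117·60² = 1 ✓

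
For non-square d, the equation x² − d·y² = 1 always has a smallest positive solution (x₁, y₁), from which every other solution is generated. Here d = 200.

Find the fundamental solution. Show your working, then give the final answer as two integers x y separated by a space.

√200 → a₀=14, period (7,28); ℓ=2 even so k=1
step 0: (14, 1)  from 14·(1,0) + (0,1)
step 1: (99, 7)  from 7·(14,1) + (1,0)
(x₁, y₁) = (99, 7);  99² − 200·7² = 1 ✓

99 7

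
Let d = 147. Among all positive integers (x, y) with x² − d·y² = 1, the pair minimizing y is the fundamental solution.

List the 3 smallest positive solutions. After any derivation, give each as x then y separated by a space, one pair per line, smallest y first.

[12; 8,24] for √147; ℓ=2 ⇒ convergent index 1
k=0  a_k=12  p_k/q_k = 12/1
k=1  a_k=8  p_k/q_k = 97/8
(x₁, y₁) = (97, 8);  97² − 147·8² = 1 ✓
(x_2, y_2) = (97·97 + 147·8·8, 97·8 + 8·97) = (18817, 1552)
(x_3, y_3) = (97·18817 + 147·8·1552, 97·1552 + 8·18817) = (3650401, 301080)

97 8
18817 1552
3650401 301080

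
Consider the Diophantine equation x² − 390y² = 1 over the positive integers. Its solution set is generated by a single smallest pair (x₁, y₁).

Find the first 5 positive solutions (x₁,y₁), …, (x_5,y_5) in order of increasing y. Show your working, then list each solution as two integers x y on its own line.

√390 → a₀=19, period (1,2,1,38); ℓ=4 even so k=3
a_0=19:  p_0=19·1+0=19,  q_0=19·0+1=1
a_1=1:  p_1=1·19+1=20,  q_1=1·1+0=1
a_2=2:  p_2=2·20+19=59,  q_2=2·1+1=3
a_3=1:  p_3=1·59+20=79,  q_3=1·3+1=4
fundamental: x₁=79, y₁=4  (since 6241 − 390·16 = 1)
n=2: (79,4)∘(79,4) = (79·79+390·4·4, 79·4+4·79) = (12481,632)
n=3: (12481,632)∘(79,4) = (79·12481+390·4·632, 79·632+4·12481) = (1971919,99852)
n=4: (1971919,99852)∘(79,4) = (79·1971919+390·4·99852, 79·99852+4·1971919) = (311550721,15775984)
n=5: (311550721,15775984)∘(79,4) = (79·311550721+390·4·15775984, 79·15775984+4·311550721) = (49223041999,2492505620)

79 4
12481 632
1971919 99852
311550721 15775984
49223041999 2492505620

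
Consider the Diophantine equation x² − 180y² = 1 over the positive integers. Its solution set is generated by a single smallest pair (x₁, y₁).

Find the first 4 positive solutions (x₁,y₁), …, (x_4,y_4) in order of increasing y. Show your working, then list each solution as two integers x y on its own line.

161 12
51841 3864
16692641 1244196
5374978561 400627248

√180 = [13; 2,2,2,26, …], period ℓ=4 (even) → k=3
step 0: (13, 1)  from 13·(1,0) + (0,1)
step 1: (27, 2)  from 2·(13,1) + (1,0)
step 2: (67, 5)  from 2·(27,2) + (13,1)
step 3: (161, 12)  from 2·(67,5) + (27,2)
→ (161, 12).  Check: 161²=25921, 180·12²=25920, difference 1.
(x_2, y_2) = (161·161 + 180·12·12, 161·12 + 12·161) = (51841, 3864)
(x_3, y_3) = (161·51841 + 180·12·3864, 161·3864 + 12·51841) = (16692641, 1244196)
(x_4, y_4) = (161·16692641 + 180·12·1244196, 161·1244196 + 12·16692641) = (5374978561, 400627248)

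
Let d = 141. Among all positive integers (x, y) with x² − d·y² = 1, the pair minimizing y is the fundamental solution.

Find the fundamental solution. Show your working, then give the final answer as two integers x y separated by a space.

95 8

√141 = [11; 1,6,1,22, …], period ℓ=4 (even) → k=3
step 0: (11, 1)  from 11·(1,0) + (0,1)
step 1: (12, 1)  from 1·(11,1) + (1,0)
step 2: (83, 7)  from 6·(12,1) + (11,1)
step 3: (95, 8)  from 1·(83,7) + (12,1)
fundamental: x₁=95, y₁=8  (since 9025 − 141·64 = 1)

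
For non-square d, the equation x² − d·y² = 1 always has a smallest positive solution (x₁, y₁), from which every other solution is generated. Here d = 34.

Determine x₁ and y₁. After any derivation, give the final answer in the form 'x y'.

d=34: √d = [5; 1,4,1,10] (ℓ=4, even), read p_3/q_3
a_0=5:  p_0=5·1+0=5,  q_0=5·0+1=1
…
a_2=4:  p_2=4·6+5=29,  q_2=4·1+1=5
a_3=1:  p_3=1·29+6=35,  q_3=1·5+1=6
→ (35, 6).  Check: 35²=1225, 34·6²=1224, difference 1.

35 6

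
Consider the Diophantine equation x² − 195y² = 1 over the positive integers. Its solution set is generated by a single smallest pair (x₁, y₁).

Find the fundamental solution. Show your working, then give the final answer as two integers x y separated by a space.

d=195: √d = [13; 1,26] (ℓ=2, even), read p_1/q_1
i=0: a=13 ⇒ p=13, q=1
i=1: a=1 ⇒ p=14, q=1
→ (14, 1).  Check: 14²=196, 195·1²=195, difference 1.

14 1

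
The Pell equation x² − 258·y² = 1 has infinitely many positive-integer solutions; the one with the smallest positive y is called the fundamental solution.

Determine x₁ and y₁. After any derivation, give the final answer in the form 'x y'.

√258 = [16; 16,32, …], period ℓ=2 (even) → k=1
a_0=16:  p_0=16·1+0=16,  q_0=16·0+1=1
a_1=16:  p_1=16·16+1=257,  q_1=16·1+0=16
(x₁, y₁) = (257, 16);  257² − 258·16² = 1 ✓

257 16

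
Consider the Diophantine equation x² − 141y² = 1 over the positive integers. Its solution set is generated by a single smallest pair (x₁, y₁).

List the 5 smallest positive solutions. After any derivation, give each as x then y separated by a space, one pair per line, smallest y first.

95 8
18049 1520
3429215 288792
651532801 54868960
123787802975 10424813608

√141 = [11; 1,6,1,22, …], period ℓ=4 (even) → k=3
k=0  a_k=11  p_k/q_k = 11/1
…
k=2  a_k=6  p_k/q_k = 83/7
k=3  a_k=1  p_k/q_k = 95/8
(x₁, y₁) = (95, 8);  95² − 141·8² = 1 ✓
k=2:  x_2 = 95·95+141·8·8 = 18049,  y_2 = 95·8+8·95 = 1520
k=3:  x_3 = 95·18049+141·8·1520 = 3429215,  y_3 = 95·1520+8·18049 = 288792
k=4:  x_4 = 95·3429215+141·8·288792 = 651532801,  y_4 = 95·288792+8·3429215 = 54868960
k=5:  x_5 = 95·651532801+141·8·54868960 = 123787802975,  y_5 = 95·54868960+8·651532801 = 10424813608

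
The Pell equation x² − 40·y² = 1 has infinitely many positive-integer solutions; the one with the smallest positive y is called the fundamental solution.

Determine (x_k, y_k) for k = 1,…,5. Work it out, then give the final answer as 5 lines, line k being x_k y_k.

19 3
721 114
27379 4329
1039681 164388
39480499 6242415

[6; 3,12] for √40; ℓ=2 ⇒ convergent index 1
step 0: (6, 1)  from 6·(1,0) + (0,1)
step 1: (19, 3)  from 3·(6,1) + (1,0)
fundamental: x₁=19, y₁=3  (since 361 − 40·9 = 1)
k=2:  x_2 = 19·19+40·3·3 = 721,  y_2 = 19·3+3·19 = 114
k=3:  x_3 = 19·721+40·3·114 = 27379,  y_3 = 19·114+3·721 = 4329
k=4:  x_4 = 19·27379+40·3·4329 = 1039681,  y_4 = 19·4329+3·27379 = 164388
k=5:  x_5 = 19·1039681+40·3·164388 = 39480499,  y_5 = 19·164388+3·1039681 = 6242415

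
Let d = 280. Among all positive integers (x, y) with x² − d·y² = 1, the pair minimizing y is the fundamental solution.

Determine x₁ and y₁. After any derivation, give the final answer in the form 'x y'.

251 15

√280 → a₀=16, period (1,2,1,2,1,32); ℓ=6 even so k=5
k=0  a_k=16  p_k/q_k = 16/1
…
k=4  a_k=2  p_k/q_k = 184/11
k=5  a_k=1  p_k/q_k = 251/15
(x₁, y₁) = (251, 15);  251² − 280·15² = 1 ✓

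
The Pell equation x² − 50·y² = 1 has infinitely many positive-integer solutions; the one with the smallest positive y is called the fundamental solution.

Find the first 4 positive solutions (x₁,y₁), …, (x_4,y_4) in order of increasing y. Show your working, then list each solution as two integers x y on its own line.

99 14
19601 2772
3880899 548842
768398401 108667944

√50 = [7; 14, …], period ℓ=1 (odd) → k=1
a_0=7:  p_0=7·1+0=7,  q_0=7·0+1=1
a_1=14:  p_1=14·7+1=99,  q_1=14·1+0=14
(x₁, y₁) = (99, 14);  99² − 50·14² = 1 ✓
k=2:  x_2 = 99·99+50·14·14 = 19601,  y_2 = 99·14+14·99 = 2772
k=3:  x_3 = 99·19601+50·14·2772 = 3880899,  y_3 = 99·2772+14·19601 = 548842
k=4:  x_4 = 99·3880899+50·14·548842 = 768398401,  y_4 = 99·548842+14·3880899 = 108667944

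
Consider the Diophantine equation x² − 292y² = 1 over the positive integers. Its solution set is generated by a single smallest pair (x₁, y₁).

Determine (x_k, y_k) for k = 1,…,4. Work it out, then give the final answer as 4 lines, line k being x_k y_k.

√292 = [17; 11,2,1,3,8,3,1,2,11,34, …], period ℓ=10 (even) → k=9
a_0=17:  p_0=17·1+0=17,  q_0=17·0+1=1
a_1=11:  p_1=11·17+1=188,  q_1=11·1+0=11
a_2=2:  p_2=2·188+17=393,  q_2=2·11+1=23
a_3=1:  p_3=1·393+188=581,  q_3=1·23+11=34
a_4=3:  p_4=3·581+393=2136,  q_4=3·34+23=125
…
a_6=3:  p_6=3·17669+2136=55143,  q_6=3·1034+125=3227
…
a_8=2:  p_8=2·72812+55143=200767,  q_8=2·4261+3227=11749
a_9=11:  p_9=11·200767+72812=2281249,  q_9=11·11749+4261=133500
(x₁, y₁) = (2281249, 133500);  2281249² − 292·133500² = 1 ✓
(x_2, y_2) = (2281249·2281249 + 292·133500·133500, 2281249·133500 + 133500·2281249) = (10408194000001, 609093483000)
(x_3, y_3) = (2281249·10408194000001 + 292·133500·609093483000, 2281249·609093483000 + 133500·10408194000001) = (47487364308614281249, 2778987798000400500)
(x_4, y_4) = (2281249·47487364308614281249 + 292·133500·2778987798000400500, 2281249·2778987798000400500 + 133500·47487364308614281249) = (216661004683313632776000001, 12679126270400622186966000)

2281249 133500
10408194000001 609093483000
47487364308614281249 2778987798000400500
216661004683313632776000001 12679126270400622186966000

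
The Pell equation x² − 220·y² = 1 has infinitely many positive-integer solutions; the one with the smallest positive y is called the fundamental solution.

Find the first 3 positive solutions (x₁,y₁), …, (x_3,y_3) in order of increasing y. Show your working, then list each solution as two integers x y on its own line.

89 6
15841 1068
2819609 190098

√220 → a₀=14, period (1,4,1,28); ℓ=4 even so k=3
k=0  a_k=14  p_k/q_k = 14/1
…
k=2  a_k=4  p_k/q_k = 74/5
k=3  a_k=1  p_k/q_k = 89/6
(x₁, y₁) = (89, 6);  89² − 220·6² = 1 ✓
(x_2, y_2) = (89·89 + 220·6·6, 89·6 + 6·89) = (15841, 1068)
(x_3, y_3) = (89·15841 + 220·6·1068, 89·1068 + 6·15841) = (2819609, 190098)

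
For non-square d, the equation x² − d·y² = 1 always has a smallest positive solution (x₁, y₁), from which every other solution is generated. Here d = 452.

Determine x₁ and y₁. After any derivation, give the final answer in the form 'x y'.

√452 = [21; 3,1,5,3,10,3,5,1,3,42, …], period ℓ=10 (even) → k=9
a_0=21:  p_0=21·1+0=21,  q_0=21·0+1=1
…
a_2=1:  p_2=1·64+21=85,  q_2=1·3+1=4
a_3=5:  p_3=5·85+64=489,  q_3=5·4+3=23
a_4=3:  p_4=3·489+85=1552,  q_4=3·23+4=73
…
a_7=5:  p_7=5·49579+16009=263904,  q_7=5·2332+753=12413
a_8=1:  p_8=1·263904+49579=313483,  q_8=1·12413+2332=14745
a_9=3:  p_9=3·313483+263904=1204353,  q_9=3·14745+12413=56648
fundamental: x₁=1204353, y₁=56648  (since 1450466148609 − 452·3208995904 = 1)

1204353 56648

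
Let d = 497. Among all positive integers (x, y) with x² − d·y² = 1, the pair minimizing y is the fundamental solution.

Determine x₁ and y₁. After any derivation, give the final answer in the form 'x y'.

d=497: √d = [22; 3,2,2,5,6,5,2,2,3,44] (ℓ=10, even), read p_9/q_9
step 0: (22, 1)  from 22·(1,0) + (0,1)
step 1: (67, 3)  from 3·(22,1) + (1,0)
step 2: (156, 7)  from 2·(67,3) + (22,1)
step 3: (379, 17)  from 2·(156,7) + (67,3)
step 4: (2051, 92)  from 5·(379,17) + (156,7)
step 5: (12685, 569)  from 6·(2051,92) + (379,17)
step 6: (65476, 2937)  from 5·(12685,569) + (2051,92)
step 7: (143637, 6443)  from 2·(65476,2937) + (12685,569)
step 8: (352750, 15823)  from 2·(143637,6443) + (65476,2937)
step 9: (1201887, 53912)  from 3·(352750,15823) + (143637,6443)
(x₁, y₁) = (1201887, 53912);  1201887² − 497·53912² = 1 ✓

1201887 53912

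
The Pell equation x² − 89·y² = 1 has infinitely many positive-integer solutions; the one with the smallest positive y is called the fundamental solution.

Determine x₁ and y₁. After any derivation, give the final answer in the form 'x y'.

[9; 2,3,3,2,18] for √89; ℓ=5 ⇒ convergent index 9
k=0  a_k=9  p_k/q_k = 9/1
k=1  a_k=2  p_k/q_k = 19/2
k=2  a_k=3  p_k/q_k = 66/7
k=3  a_k=3  p_k/q_k = 217/23
…
k=5  a_k=18  p_k/q_k = 9217/977
…
k=7  a_k=3  p_k/q_k = 66019/6998
k=8  a_k=3  p_k/q_k = 216991/23001
k=9  a_k=2  p_k/q_k = 500001/53000
→ (500001, 53000).  Check: 500001²=250001000001, 89·53000²=250001000000, difference 1.

500001 53000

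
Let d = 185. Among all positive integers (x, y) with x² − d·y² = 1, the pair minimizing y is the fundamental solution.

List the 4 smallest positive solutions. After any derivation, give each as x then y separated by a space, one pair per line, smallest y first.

[13; 1,1,1,1,26] for √185; ℓ=5 ⇒ convergent index 9
step 0: (13, 1)  from 13·(1,0) + (0,1)
step 1: (14, 1)  from 1·(13,1) + (1,0)
…
step 3: (41, 3)  from 1·(27,2) + (14,1)
step 4: (68, 5)  from 1·(41,3) + (27,2)
step 5: (1809, 133)  from 26·(68,5) + (41,3)
step 6: (1877, 138)  from 1·(1809,133) + (68,5)
step 7: (3686, 271)  from 1·(1877,138) + (1809,133)
step 8: (5563, 409)  from 1·(3686,271) + (1877,138)
step 9: (9249, 680)  from 1·(5563,409) + (3686,271)
fundamental: x₁=9249, y₁=680  (since 85544001 − 185·462400 = 1)
(9249+680√185)^2 = 171088001 + 12578640√185
(9249+680√185)^3 = 3164785833249 + 232679682040√185
(9249+680√185)^4 = 58542208172352001 + 4304108745797280√185

9249 680
171088001 12578640
3164785833249 232679682040
58542208172352001 4304108745797280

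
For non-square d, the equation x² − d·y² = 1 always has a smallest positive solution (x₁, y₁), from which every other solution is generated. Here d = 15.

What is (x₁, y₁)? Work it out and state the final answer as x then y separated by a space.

d=15: √d = [3; 1,6] (ℓ=2, even), read p_1/q_1
step 0: (3, 1)  from 3·(1,0) + (0,1)
step 1: (4, 1)  from 1·(3,1) + (1,0)
→ (4, 1).  Check: 4²=16, 15·1²=15, difference 1.

4 1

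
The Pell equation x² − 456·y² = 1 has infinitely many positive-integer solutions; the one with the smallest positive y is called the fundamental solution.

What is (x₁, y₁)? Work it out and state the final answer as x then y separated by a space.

√456 → a₀=21, period (2,1,4,1,2,42); ℓ=6 even so k=5
k=0  a_k=21  p_k/q_k = 21/1
k=1  a_k=2  p_k/q_k = 43/2
k=2  a_k=1  p_k/q_k = 64/3
k=3  a_k=4  p_k/q_k = 299/14
k=4  a_k=1  p_k/q_k = 363/17
k=5  a_k=2  p_k/q_k = 1025/48
→ (1025, 48).  Check: 1025²=1050625, 456·48²=1050624, difference 1.

1025 48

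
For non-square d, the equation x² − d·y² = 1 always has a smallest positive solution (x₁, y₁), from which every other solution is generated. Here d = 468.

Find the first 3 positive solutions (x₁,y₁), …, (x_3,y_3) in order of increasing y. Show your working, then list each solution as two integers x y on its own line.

649 30
842401 38940
1093435849 50544090

√468 → a₀=21, period (1,1,1,2,1,1,1,42); ℓ=8 even so k=7
k=0  a_k=21  p_k/q_k = 21/1
…
k=4  a_k=2  p_k/q_k = 173/8
…
k=6  a_k=1  p_k/q_k = 411/19
k=7  a_k=1  p_k/q_k = 649/30
(x₁, y₁) = (649, 30);  649² − 468·30² = 1 ✓
k=2:  x_2 = 649·649+468·30·30 = 842401,  y_2 = 649·30+30·649 = 38940
k=3:  x_3 = 649·842401+468·30·38940 = 1093435849,  y_3 = 649·38940+30·842401 = 50544090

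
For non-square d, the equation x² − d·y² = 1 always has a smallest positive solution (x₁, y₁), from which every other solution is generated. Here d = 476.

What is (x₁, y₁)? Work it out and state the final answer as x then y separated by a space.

28799 1320

[21; 1,4,2,10,2,4,1,42] for √476; ℓ=8 ⇒ convergent index 7
k=0  a_k=21  p_k/q_k = 21/1
…
k=4  a_k=10  p_k/q_k = 2509/115
…
k=6  a_k=4  p_k/q_k = 23541/1079
k=7  a_k=1  p_k/q_k = 28799/1320
(x₁, y₁) = (28799, 1320);  28799² − 476·1320² = 1 ✓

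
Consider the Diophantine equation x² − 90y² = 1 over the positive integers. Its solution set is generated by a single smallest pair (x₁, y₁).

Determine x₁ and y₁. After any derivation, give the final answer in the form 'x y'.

19 2

d=90: √d = [9; 2,18] (ℓ=2, even), read p_1/q_1
step 0: (9, 1)  from 9·(1,0) + (0,1)
step 1: (19, 2)  from 2·(9,1) + (1,0)
fundamental: x₁=19, y₁=2  (since 361 − 90·4 = 1)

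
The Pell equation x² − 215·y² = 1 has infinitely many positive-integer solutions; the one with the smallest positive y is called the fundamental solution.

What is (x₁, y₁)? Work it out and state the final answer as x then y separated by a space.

√215 → a₀=14, period (1,1,1,28); ℓ=4 even so k=3
a_0=14:  p_0=14·1+0=14,  q_0=14·0+1=1
…
a_2=1:  p_2=1·15+14=29,  q_2=1·1+1=2
a_3=1:  p_3=1·29+15=44,  q_3=1·2+1=3
fundamental: x₁=44, y₁=3  (since 1936 − 215·9 = 1)

44 3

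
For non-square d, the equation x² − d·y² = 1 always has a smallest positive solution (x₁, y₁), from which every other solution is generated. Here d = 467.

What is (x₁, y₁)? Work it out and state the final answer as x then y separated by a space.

[21; 1,1,1,1,3,…,1,1,42] for √467; ℓ=14 ⇒ convergent index 13
step 0: (21, 1)  from 21·(1,0) + (0,1)
…
step 5: (389, 18)  from 3·(108,5) + (65,3)
step 6: (1275, 59)  from 3·(389,18) + (108,5)
step 7: (27164, 1257)  from 21·(1275,59) + (389,18)
…
step 9: (275465, 12747)  from 3·(82767,3830) + (27164,1257)
…
step 12: (991929, 45901)  from 1·(633697,29324) + (358232,16577)
step 13: (1625626, 75225)  from 1·(991929,45901) + (633697,29324)
fundamental: x₁=1625626, y₁=75225  (since 2642659891876 − 467·5658800625 = 1)

1625626 75225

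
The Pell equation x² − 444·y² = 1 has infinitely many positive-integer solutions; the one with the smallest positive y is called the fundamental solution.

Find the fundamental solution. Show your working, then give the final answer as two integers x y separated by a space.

295 14

[21; 14,42] for √444; ℓ=2 ⇒ convergent index 1
i=0: a=21 ⇒ p=21, q=1
i=1: a=14 ⇒ p=295, q=14
fundamental: x₁=295, y₁=14  (since 87025 − 444·196 = 1)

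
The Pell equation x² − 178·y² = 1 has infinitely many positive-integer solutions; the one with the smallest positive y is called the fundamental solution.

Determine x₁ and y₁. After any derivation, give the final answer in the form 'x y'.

√178 → a₀=13, period (2,1,12,1,2,26); ℓ=6 even so k=5
step 0: (13, 1)  from 13·(1,0) + (0,1)
…
step 2: (40, 3)  from 1·(27,2) + (13,1)
step 3: (507, 38)  from 12·(40,3) + (27,2)
step 4: (547, 41)  from 1·(507,38) + (40,3)
step 5: (1601, 120)  from 2·(547,41) + (507,38)
(x₁, y₁) = (1601, 120);  1601² − 178·120² = 1 ✓

1601 120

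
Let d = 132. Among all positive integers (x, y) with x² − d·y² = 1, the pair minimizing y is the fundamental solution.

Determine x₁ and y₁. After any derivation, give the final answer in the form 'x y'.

23 2

√132 → a₀=11, period (2,22); ℓ=2 even so k=1
i=0: a=11 ⇒ p=11, q=1
i=1: a=2 ⇒ p=23, q=2
fundamental: x₁=23, y₁=2  (since 529 − 132·4 = 1)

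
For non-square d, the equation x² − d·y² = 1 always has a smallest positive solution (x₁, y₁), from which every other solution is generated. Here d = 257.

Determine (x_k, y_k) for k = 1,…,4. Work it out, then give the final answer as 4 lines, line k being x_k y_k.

513 32
526337 32832
540021249 33685600
554061275137 34561392768

d=257: √d = [16; 32] (ℓ=1, odd), read p_1/q_1
i=0: a=16 ⇒ p=16, q=1
i=1: a=32 ⇒ p=513, q=32
→ (513, 32).  Check: 513²=263169, 257·32²=263168, difference 1.
(513+32√257)^2 = 526337 + 32832√257
(513+32√257)^3 = 540021249 + 33685600√257
(513+32√257)^4 = 554061275137 + 34561392768√257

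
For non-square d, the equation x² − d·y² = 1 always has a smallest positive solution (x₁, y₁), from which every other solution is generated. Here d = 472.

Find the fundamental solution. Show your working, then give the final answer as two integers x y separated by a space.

306917 14127

[21; 1,2,1,1,1,…,2,1,42] for √472; ℓ=14 ⇒ convergent index 13
step 0: (21, 1)  from 21·(1,0) + (0,1)
step 1: (22, 1)  from 1·(21,1) + (1,0)
step 2: (65, 3)  from 2·(22,1) + (21,1)
step 3: (87, 4)  from 1·(65,3) + (22,1)
step 4: (152, 7)  from 1·(87,4) + (65,3)
step 5: (239, 11)  from 1·(152,7) + (87,4)
step 6: (1108, 51)  from 4·(239,11) + (152,7)
step 7: (5779, 266)  from 5·(1108,51) + (239,11)
step 8: (24224, 1115)  from 4·(5779,266) + (1108,51)
step 9: (30003, 1381)  from 1·(24224,1115) + (5779,266)
step 10: (54227, 2496)  from 1·(30003,1381) + (24224,1115)
…
step 12: (222687, 10250)  from 2·(84230,3877) + (54227,2496)
step 13: (306917, 14127)  from 1·(222687,10250) + (84230,3877)
(x₁, y₁) = (306917, 14127);  306917² − 472·14127² = 1 ✓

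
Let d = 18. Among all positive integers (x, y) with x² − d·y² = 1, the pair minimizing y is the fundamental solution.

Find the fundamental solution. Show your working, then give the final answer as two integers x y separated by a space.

17 4

√18 = [4; 4,8, …], period ℓ=2 (even) → k=1
k=0  a_k=4  p_k/q_k = 4/1
k=1  a_k=4  p_k/q_k = 17/4
fundamental: x₁=17, y₁=4  (since 289 − 18·16 = 1)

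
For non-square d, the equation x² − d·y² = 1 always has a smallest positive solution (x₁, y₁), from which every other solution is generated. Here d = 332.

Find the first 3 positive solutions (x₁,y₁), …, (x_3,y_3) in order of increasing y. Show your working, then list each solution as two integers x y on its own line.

13447 738
361643617 19847772
9726043422151 533785979430

[18; 4,1,1,8,1,1,4,36] for √332; ℓ=8 ⇒ convergent index 7
a_0=18:  p_0=18·1+0=18,  q_0=18·0+1=1
a_1=4:  p_1=4·18+1=73,  q_1=4·1+0=4
a_2=1:  p_2=1·73+18=91,  q_2=1·4+1=5
…
a_5=1:  p_5=1·1403+164=1567,  q_5=1·77+9=86
a_6=1:  p_6=1·1567+1403=2970,  q_6=1·86+77=163
a_7=4:  p_7=4·2970+1567=13447,  q_7=4·163+86=738
fundamental: x₁=13447, y₁=738  (since 180821809 − 332·544644 = 1)
(x_2, y_2) = (13447·13447 + 332·738·738, 13447·738 + 738·13447) = (361643617, 19847772)
(x_3, y_3) = (13447·361643617 + 332·738·19847772, 13447·19847772 + 738·361643617) = (9726043422151, 533785979430)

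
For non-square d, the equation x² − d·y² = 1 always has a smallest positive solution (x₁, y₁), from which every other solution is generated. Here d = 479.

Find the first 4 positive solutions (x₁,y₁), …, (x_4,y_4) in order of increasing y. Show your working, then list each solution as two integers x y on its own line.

2989440 136591
17873503027199 816661198080
106863529779256567680 4882719303976413809
638924220926583633867571201 29193192792157684333155840

√479 = [21; 1,7,1,3,2,21,2,3,1,7,1,42, …], period ℓ=12 (even) → k=11
i=0: a=21 ⇒ p=21, q=1
i=1: a=1 ⇒ p=22, q=1
i=2: a=7 ⇒ p=175, q=8
i=3: a=1 ⇒ p=197, q=9
…
i=5: a=2 ⇒ p=1729, q=79
…
i=7: a=2 ⇒ p=75879, q=3467
…
i=9: a=1 ⇒ p=340591, q=15562
i=10: a=7 ⇒ p=2648849, q=121029
i=11: a=1 ⇒ p=2989440, q=136591
(x₁, y₁) = (2989440, 136591);  2989440² − 479·136591² = 1 ✓
(2989440+136591√479)^2 = 17873503027199 + 816661198080√479
(2989440+136591√479)^3 = 106863529779256567680 + 4882719303976413809√479
(2989440+136591√479)^4 = 638924220926583633867571201 + 29193192792157684333155840√479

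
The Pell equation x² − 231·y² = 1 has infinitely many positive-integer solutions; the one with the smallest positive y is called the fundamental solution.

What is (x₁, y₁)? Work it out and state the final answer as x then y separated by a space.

√231 → a₀=15, period (5,30); ℓ=2 even so k=1
a_0=15:  p_0=15·1+0=15,  q_0=15·0+1=1
a_1=5:  p_1=5·15+1=76,  q_1=5·1+0=5
(x₁, y₁) = (76, 5);  76² − 231·5² = 1 ✓

76 5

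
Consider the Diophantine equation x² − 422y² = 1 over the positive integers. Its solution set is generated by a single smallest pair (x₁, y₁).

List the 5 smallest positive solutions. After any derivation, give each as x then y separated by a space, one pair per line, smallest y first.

d=422: √d = [20; 1,1,5,2,1,…,1,1,40] (ℓ=14, even), read p_13/q_13
k=0  a_k=20  p_k/q_k = 20/1
…
k=2  a_k=1  p_k/q_k = 41/2
…
k=4  a_k=2  p_k/q_k = 493/24
k=5  a_k=1  p_k/q_k = 719/35
k=6  a_k=3  p_k/q_k = 2650/129
…
k=10  a_k=2  p_k/q_k = 598859/29152
k=11  a_k=5  p_k/q_k = 3211821/156349
k=12  a_k=1  p_k/q_k = 3810680/185501
k=13  a_k=1  p_k/q_k = 7022501/341850
(x₁, y₁) = (7022501, 341850);  7022501² − 422·341850² = 1 ✓
n=2: (7022501,341850)∘(7022501,341850) = (7022501·7022501+422·341850·341850, 7022501·341850+341850·7022501) = (98631040590001,4801283933700)
n=3: (98631040590001,4801283933700)∘(7022501,341850) = (7022501·98631040590001+422·341850·4801283933700, 7022501·4801283933700+341850·98631040590001) = (1385273162348638202501,67434042451384025550)
n=4: (1385273162348638202501,67434042451384025550)∘(7022501,341850) = (7022501·1385273162348638202501+422·341850·67434042451384025550, 7022501·67434042451384025550+341850·1385273162348638202501) = (19456164335732849620362360001,947111261097768740333867400)
n=5: (19456164335732849620362360001,947111261097768740333867400)∘(7022501,341850) = (7022501·19456164335732849620362360001+422·341850·947111261097768740333867400, 7022501·947111261097768740333867400+341850·19456164335732849620362360001) = (273261867007695159110526238300562501,13302179556340616719484196916709250)

7022501 341850
98631040590001 4801283933700
1385273162348638202501 67434042451384025550
19456164335732849620362360001 947111261097768740333867400
273261867007695159110526238300562501 13302179556340616719484196916709250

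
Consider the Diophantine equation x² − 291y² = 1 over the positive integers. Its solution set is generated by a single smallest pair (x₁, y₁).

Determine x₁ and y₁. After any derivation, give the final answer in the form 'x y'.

d=291: √d = [17; 17,34] (ℓ=2, even), read p_1/q_1
k=0  a_k=17  p_k/q_k = 17/1
k=1  a_k=17  p_k/q_k = 290/17
→ (290, 17).  Check: 290²=84100, 291·17²=84099, difference 1.

290 17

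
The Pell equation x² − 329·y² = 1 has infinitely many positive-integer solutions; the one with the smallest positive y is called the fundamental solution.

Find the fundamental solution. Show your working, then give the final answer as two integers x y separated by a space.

2376415 131016

d=329: √d = [18; 7,4,2,1,1,4,1,1,2,4,7,36] (ℓ=12, even), read p_11/q_11
a_0=18:  p_0=18·1+0=18,  q_0=18·0+1=1
…
a_2=4:  p_2=4·127+18=526,  q_2=4·7+1=29
a_3=2:  p_3=2·526+127=1179,  q_3=2·29+7=65
…
a_5=1:  p_5=1·1705+1179=2884,  q_5=1·94+65=159
…
a_8=1:  p_8=1·16125+13241=29366,  q_8=1·889+730=1619
a_9=2:  p_9=2·29366+16125=74857,  q_9=2·1619+889=4127
a_10=4:  p_10=4·74857+29366=328794,  q_10=4·4127+1619=18127
a_11=7:  p_11=7·328794+74857=2376415,  q_11=7·18127+4127=131016
(x₁, y₁) = (2376415, 131016);  2376415² − 329·131016² = 1 ✓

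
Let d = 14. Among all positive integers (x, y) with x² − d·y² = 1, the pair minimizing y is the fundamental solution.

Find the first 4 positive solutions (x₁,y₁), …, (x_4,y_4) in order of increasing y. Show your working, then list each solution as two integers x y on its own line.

d=14: √d = [3; 1,2,1,6] (ℓ=4, even), read p_3/q_3
i=0: a=3 ⇒ p=3, q=1
…
i=2: a=2 ⇒ p=11, q=3
i=3: a=1 ⇒ p=15, q=4
fundamental: x₁=15, y₁=4  (since 225 − 14·16 = 1)
(15+4√14)^2 = 449 + 120√14
(15+4√14)^3 = 13455 + 3596√14
(15+4√14)^4 = 403201 + 107760√14

15 4
449 120
13455 3596
403201 107760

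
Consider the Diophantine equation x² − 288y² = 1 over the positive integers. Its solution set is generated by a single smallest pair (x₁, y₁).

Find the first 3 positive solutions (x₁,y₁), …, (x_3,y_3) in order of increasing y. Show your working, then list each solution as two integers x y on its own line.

[16; 1,32] for √288; ℓ=2 ⇒ convergent index 1
i=0: a=16 ⇒ p=16, q=1
i=1: a=1 ⇒ p=17, q=1
(x₁, y₁) = (17, 1);  17² − 288·1² = 1 ✓
(17+1√288)^2 = 577 + 34√288
(17+1√288)^3 = 19601 + 1155√288

17 1
577 34
19601 1155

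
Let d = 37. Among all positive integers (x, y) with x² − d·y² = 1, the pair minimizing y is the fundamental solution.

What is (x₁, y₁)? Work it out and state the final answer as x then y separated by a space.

73 12

d=37: √d = [6; 12] (ℓ=1, odd), read p_1/q_1
step 0: (6, 1)  from 6·(1,0) + (0,1)
step 1: (73, 12)  from 12·(6,1) + (1,0)
fundamental: x₁=73, y₁=12  (since 5329 − 37·144 = 1)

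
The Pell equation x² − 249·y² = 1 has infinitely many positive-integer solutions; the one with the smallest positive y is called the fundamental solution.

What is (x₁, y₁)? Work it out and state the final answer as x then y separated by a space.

8553815 542076

√249 → a₀=15, period (1,3,1,1,5,…,3,1,30); ℓ=16 even so k=15
i=0: a=15 ⇒ p=15, q=1
i=1: a=1 ⇒ p=16, q=1
i=2: a=3 ⇒ p=63, q=4
i=3: a=1 ⇒ p=79, q=5
i=4: a=1 ⇒ p=142, q=9
…
i=9: a=3 ⇒ p=113835, q=7214
…
i=11: a=5 ⇒ p=866765, q=54929
i=12: a=1 ⇒ p=1017351, q=64472
i=13: a=1 ⇒ p=1884116, q=119401
i=14: a=3 ⇒ p=6669699, q=422675
i=15: a=1 ⇒ p=8553815, q=542076
(x₁, y₁) = (8553815, 542076);  8553815² − 249·542076² = 1 ✓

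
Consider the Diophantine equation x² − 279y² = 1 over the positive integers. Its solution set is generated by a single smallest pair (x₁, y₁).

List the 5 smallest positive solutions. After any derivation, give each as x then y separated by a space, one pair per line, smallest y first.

1520 91
4620799 276640
14047227440 840985509
42703566796801 2556595670720
129818829015047600 7772049998003291

√279 = [16; 1,2,2,1,2,2,1,32, …], period ℓ=8 (even) → k=7
step 0: (16, 1)  from 16·(1,0) + (0,1)
step 1: (17, 1)  from 1·(16,1) + (1,0)
…
step 3: (117, 7)  from 2·(50,3) + (17,1)
step 4: (167, 10)  from 1·(117,7) + (50,3)
step 5: (451, 27)  from 2·(167,10) + (117,7)
step 6: (1069, 64)  from 2·(451,27) + (167,10)
step 7: (1520, 91)  from 1·(1069,64) + (451,27)
→ (1520, 91).  Check: 1520²=2310400, 279·91²=2310399, difference 1.
n=2: (1520,91)∘(1520,91) = (1520·1520+279·91·91, 1520·91+91·1520) = (4620799,276640)
n=3: (4620799,276640)∘(1520,91) = (1520·4620799+279·91·276640, 1520·276640+91·4620799) = (14047227440,840985509)
n=4: (14047227440,840985509)∘(1520,91) = (1520·14047227440+279·91·840985509, 1520·840985509+91·14047227440) = (42703566796801,2556595670720)
n=5: (42703566796801,2556595670720)∘(1520,91) = (1520·42703566796801+279·91·2556595670720, 1520·2556595670720+91·42703566796801) = (129818829015047600,7772049998003291)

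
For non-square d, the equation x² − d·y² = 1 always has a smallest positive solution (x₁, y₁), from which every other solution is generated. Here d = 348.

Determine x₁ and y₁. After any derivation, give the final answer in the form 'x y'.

1567 84

d=348: √d = [18; 1,1,1,8,1,1,1,36] (ℓ=8, even), read p_7/q_7
i=0: a=18 ⇒ p=18, q=1
i=1: a=1 ⇒ p=19, q=1
…
i=3: a=1 ⇒ p=56, q=3
i=4: a=8 ⇒ p=485, q=26
…
i=6: a=1 ⇒ p=1026, q=55
i=7: a=1 ⇒ p=1567, q=84
→ (1567, 84).  Check: 1567²=2455489, 348·84²=2455488, difference 1.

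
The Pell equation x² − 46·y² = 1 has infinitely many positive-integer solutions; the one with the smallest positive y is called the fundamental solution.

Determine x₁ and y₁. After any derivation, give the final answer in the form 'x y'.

24335 3588

√46 = [6; 1,3,1,1,2,6,2,1,1,3,1,12, …], period ℓ=12 (even) → k=11
a_0=6:  p_0=6·1+0=6,  q_0=6·0+1=1
…
a_3=1:  p_3=1·27+7=34,  q_3=1·4+1=5
…
a_10=3:  p_10=3·5297+3147=19038,  q_10=3·781+464=2807
a_11=1:  p_11=1·19038+5297=24335,  q_11=1·2807+781=3588
→ (24335, 3588).  Check: 24335²=592192225, 46·3588²=592192224, difference 1.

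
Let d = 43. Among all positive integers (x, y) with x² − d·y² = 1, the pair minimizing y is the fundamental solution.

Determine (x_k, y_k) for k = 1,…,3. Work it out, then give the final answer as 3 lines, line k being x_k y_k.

√43 = [6; 1,1,3,1,5,1,3,1,1,12, …], period ℓ=10 (even) → k=9
a_0=6:  p_0=6·1+0=6,  q_0=6·0+1=1
a_1=1:  p_1=1·6+1=7,  q_1=1·1+0=1
a_2=1:  p_2=1·7+6=13,  q_2=1·1+1=2
a_3=3:  p_3=3·13+7=46,  q_3=3·2+1=7
a_4=1:  p_4=1·46+13=59,  q_4=1·7+2=9
a_5=5:  p_5=5·59+46=341,  q_5=5·9+7=52
…
a_7=3:  p_7=3·400+341=1541,  q_7=3·61+52=235
a_8=1:  p_8=1·1541+400=1941,  q_8=1·235+61=296
a_9=1:  p_9=1·1941+1541=3482,  q_9=1·296+235=531
fundamental: x₁=3482, y₁=531  (since 12124324 − 43·281961 = 1)
n=2: (3482,531)∘(3482,531) = (3482·3482+43·531·531, 3482·531+531·3482) = (24248647,3697884)
n=3: (24248647,3697884)∘(3482,531) = (3482·24248647+43·531·3697884, 3482·3697884+531·24248647) = (168867574226,25752063645)

3482 531
24248647 3697884
168867574226 25752063645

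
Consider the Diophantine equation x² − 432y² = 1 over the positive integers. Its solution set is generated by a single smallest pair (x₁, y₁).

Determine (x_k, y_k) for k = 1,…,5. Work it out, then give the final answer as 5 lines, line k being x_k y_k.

√432 = [20; 1,3,1,1,1,3,1,40, …], period ℓ=8 (even) → k=7
a_0=20:  p_0=20·1+0=20,  q_0=20·0+1=1
…
a_3=1:  p_3=1·83+21=104,  q_3=1·4+1=5
…
a_6=3:  p_6=3·291+187=1060,  q_6=3·14+9=51
a_7=1:  p_7=1·1060+291=1351,  q_7=1·51+14=65
(x₁, y₁) = (1351, 65);  1351² − 432·65² = 1 ✓
(1351+65√432)^2 = 3650401 + 175630√432
(1351+65√432)^3 = 9863382151 + 474552195√432
(1351+65√432)^4 = 26650854921601 + 1282239855260√432
(1351+65√432)^5 = 72010600134783751 + 3464611614360325√432

1351 65
3650401 175630
9863382151 474552195
26650854921601 1282239855260
72010600134783751 3464611614360325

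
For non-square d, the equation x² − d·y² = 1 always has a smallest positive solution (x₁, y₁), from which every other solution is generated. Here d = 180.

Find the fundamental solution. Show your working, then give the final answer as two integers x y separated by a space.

161 12

√180 = [13; 2,2,2,26, …], period ℓ=4 (even) → k=3
a_0=13:  p_0=13·1+0=13,  q_0=13·0+1=1
…
a_2=2:  p_2=2·27+13=67,  q_2=2·2+1=5
a_3=2:  p_3=2·67+27=161,  q_3=2·5+2=12
fundamental: x₁=161, y₁=12  (since 25921 − 180·144 = 1)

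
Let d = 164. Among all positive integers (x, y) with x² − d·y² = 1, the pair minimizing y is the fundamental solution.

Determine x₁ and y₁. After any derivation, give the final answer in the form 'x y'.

2049 160

√164 = [12; 1,4,6,4,1,24, …], period ℓ=6 (even) → k=5
i=0: a=12 ⇒ p=12, q=1
…
i=3: a=6 ⇒ p=397, q=31
i=4: a=4 ⇒ p=1652, q=129
i=5: a=1 ⇒ p=2049, q=160
(x₁, y₁) = (2049, 160);  2049² − 164·160² = 1 ✓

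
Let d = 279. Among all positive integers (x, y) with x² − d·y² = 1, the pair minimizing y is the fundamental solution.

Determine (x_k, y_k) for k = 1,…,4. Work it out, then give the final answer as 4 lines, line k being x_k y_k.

1520 91
4620799 276640
14047227440 840985509
42703566796801 2556595670720

d=279: √d = [16; 1,2,2,1,2,2,1,32] (ℓ=8, even), read p_7/q_7
step 0: (16, 1)  from 16·(1,0) + (0,1)
step 1: (17, 1)  from 1·(16,1) + (1,0)
step 2: (50, 3)  from 2·(17,1) + (16,1)
…
step 4: (167, 10)  from 1·(117,7) + (50,3)
…
step 6: (1069, 64)  from 2·(451,27) + (167,10)
step 7: (1520, 91)  from 1·(1069,64) + (451,27)
→ (1520, 91).  Check: 1520²=2310400, 279·91²=2310399, difference 1.
k=2:  x_2 = 1520·1520+279·91·91 = 4620799,  y_2 = 1520·91+91·1520 = 276640
k=3:  x_3 = 1520·4620799+279·91·276640 = 14047227440,  y_3 = 1520·276640+91·4620799 = 840985509
k=4:  x_4 = 1520·14047227440+279·91·840985509 = 42703566796801,  y_4 = 1520·840985509+91·14047227440 = 2556595670720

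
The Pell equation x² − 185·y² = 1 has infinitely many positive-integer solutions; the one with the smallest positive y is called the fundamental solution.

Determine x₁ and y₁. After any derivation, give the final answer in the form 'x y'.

9249 680

√185 = [13; 1,1,1,1,26, …], period ℓ=5 (odd) → k=9
i=0: a=13 ⇒ p=13, q=1
i=1: a=1 ⇒ p=14, q=1
i=2: a=1 ⇒ p=27, q=2
i=3: a=1 ⇒ p=41, q=3
i=4: a=1 ⇒ p=68, q=5
i=5: a=26 ⇒ p=1809, q=133
i=6: a=1 ⇒ p=1877, q=138
i=7: a=1 ⇒ p=3686, q=271
i=8: a=1 ⇒ p=5563, q=409
i=9: a=1 ⇒ p=9249, q=680
→ (9249, 680).  Check: 9249²=85544001, 185·680²=85544000, difference 1.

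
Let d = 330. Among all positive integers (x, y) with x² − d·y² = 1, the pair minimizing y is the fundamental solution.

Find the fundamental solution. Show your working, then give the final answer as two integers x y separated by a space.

d=330: √d = [18; 6,36] (ℓ=2, even), read p_1/q_1
step 0: (18, 1)  from 18·(1,0) + (0,1)
step 1: (109, 6)  from 6·(18,1) + (1,0)
fundamental: x₁=109, y₁=6  (since 11881 − 330·36 = 1)

109 6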